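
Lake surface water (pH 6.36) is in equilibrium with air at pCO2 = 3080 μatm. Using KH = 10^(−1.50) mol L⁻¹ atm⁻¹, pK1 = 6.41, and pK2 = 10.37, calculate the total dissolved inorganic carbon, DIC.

DIC = 0.184 mmol/L

[CO2*] = KH · pCO2 = 10^(−1.50) × 3080×10^-6 = 9.740×10^-5 mol/L
α₀ = 1/(1 + K1/[H⁺] + K1K2/[H⁺]²) = 1/(1 + 10^-0.05 + 10^-4.06) = 0.5287
DIC = [CO2*]/α₀ = 9.740×10^-5 / 0.5287 = 0.184 mmol/L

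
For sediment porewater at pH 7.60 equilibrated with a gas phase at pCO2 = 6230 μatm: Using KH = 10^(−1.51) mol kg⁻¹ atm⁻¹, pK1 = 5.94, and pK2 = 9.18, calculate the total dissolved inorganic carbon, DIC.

DIC = 9.22 mmol/kg

[CO2*] = KH · pCO2 = 10^(−1.51) × 6230×10^-6 = 1.925×10^-4 mol/kg
α₀ = 1/(1 + K1/[H⁺] + K1K2/[H⁺]²) = 1/(1 + 10^+1.66 + 10^+0.08) = 0.02087
DIC = [CO2*]/α₀ = 1.925×10^-4 / 0.02087 = 9.22 mmol/kg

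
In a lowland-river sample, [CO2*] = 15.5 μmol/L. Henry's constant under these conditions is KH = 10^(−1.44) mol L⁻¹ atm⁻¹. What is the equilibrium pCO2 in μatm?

pCO2 = 427 μatm

KH = 10^(−1.44) = 3.631×10^-2 mol L⁻¹ atm⁻¹
pCO2 = [CO2*]/KH = 15.5×10^-6 / 3.631×10^-2 = 4.27×10^-4 atm = 427 μatm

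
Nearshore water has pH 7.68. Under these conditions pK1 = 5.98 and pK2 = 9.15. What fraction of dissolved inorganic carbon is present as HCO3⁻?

α₁ = 0.949

α₁ = 1 / (1 + [H⁺]/K1 + K2/[H⁺]) = 1 / (1 + 10^-1.70 + 10^-1.47)
   = 1 / (1 + 0.019953 + 0.033884) = 1/1.0538 = 0.9489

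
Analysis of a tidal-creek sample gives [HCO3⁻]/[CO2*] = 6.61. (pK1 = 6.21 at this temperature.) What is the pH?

From K1 = [H⁺][HCO3⁻]/[CO2*]:  pH = pK1 + log₁₀([HCO3⁻]/[CO2*])
log₁₀(6.61) = +0.820
pH = 6.21 + (+0.820) = 7.03

pH = 7.03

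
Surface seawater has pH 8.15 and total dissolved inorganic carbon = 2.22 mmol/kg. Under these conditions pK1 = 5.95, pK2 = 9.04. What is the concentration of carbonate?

α₂ = 1 / (1 + [H⁺]/K2 + [H⁺]²/(K1K2)) = 1 / (1 + 10^+0.89 + 10^-1.31)
   = 1 / (1 + 7.7625 + 0.048978) = 1/8.8114 = 0.1135
[CO3²⁻] = α₂ × DIC = 0.1135 × 2.22 = 0.252 mmol/kg

[CO3²⁻] = 0.252 mmol/kg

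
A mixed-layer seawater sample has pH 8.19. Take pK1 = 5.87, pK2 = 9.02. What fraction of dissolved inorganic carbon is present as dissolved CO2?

α₀ = 1 / (1 + K1/[H⁺] + K1K2/[H⁺]²) = 1 / (1 + 10^+2.32 + 10^+1.49)
   = 1 / (1 + 208.93 + 30.903) = 1/240.83 = 0.004152

α₀ = 0.00415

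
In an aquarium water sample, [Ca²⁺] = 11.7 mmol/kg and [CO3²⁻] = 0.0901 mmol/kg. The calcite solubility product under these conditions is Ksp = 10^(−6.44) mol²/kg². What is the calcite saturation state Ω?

Ksp = 10^(−6.44) = 3.631×10^-7
Ω = [Ca²⁺][CO3²⁻]/Ksp = (11.7×10^-3)(0.0901×10^-3) / 3.631×10^-7 = 2.90

Ω = 2.90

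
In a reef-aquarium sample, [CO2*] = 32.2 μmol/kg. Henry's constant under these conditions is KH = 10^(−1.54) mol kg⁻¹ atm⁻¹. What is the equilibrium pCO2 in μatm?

KH = 10^(−1.54) = 2.884×10^-2 mol kg⁻¹ atm⁻¹
pCO2 = [CO2*]/KH = 32.2×10^-6 / 2.884×10^-2 = 1.12×10^-3 atm = 1120 μatm

pCO2 = 1120 μatm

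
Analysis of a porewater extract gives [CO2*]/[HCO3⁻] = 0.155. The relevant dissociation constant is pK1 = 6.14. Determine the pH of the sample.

pH = 6.95

From K1 = [H⁺][HCO3⁻]/[CO2*]:  pH = pK1 − log₁₀([CO2*]/[HCO3⁻])
log₁₀(0.155) = -0.810
pH = 6.14 − (-0.810) = 6.95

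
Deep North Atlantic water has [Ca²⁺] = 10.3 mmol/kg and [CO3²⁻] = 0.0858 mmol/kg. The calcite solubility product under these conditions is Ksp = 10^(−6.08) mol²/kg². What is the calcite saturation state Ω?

Ksp = 10^(−6.08) = 8.318×10^-7
Ω = [Ca²⁺][CO3²⁻]/Ksp = (10.3×10^-3)(0.0858×10^-3) / 8.318×10^-7 = 1.06

Ω = 1.06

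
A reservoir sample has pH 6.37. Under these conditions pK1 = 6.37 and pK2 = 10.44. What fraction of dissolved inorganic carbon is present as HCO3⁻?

α₁ = 0.500

α₁ = 1 / (1 + [H⁺]/K1 + K2/[H⁺]) = 1 / (1 + 10^+0.00 + 10^-4.07)
   = 1 / (1 + 1.0000 + 8.5114×10^-5) = 1/2.0001 = 0.5000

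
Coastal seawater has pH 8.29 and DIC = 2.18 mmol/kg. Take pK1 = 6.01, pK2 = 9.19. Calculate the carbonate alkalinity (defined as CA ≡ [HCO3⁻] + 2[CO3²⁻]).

CA = [HCO3⁻] + 2[CO3²⁻] = (α₁ + 2α₂)·DIC
At pH 8.29: [H⁺]/K1 = 10^-2.28 = 0.0052481, K2/[H⁺] = 10^-0.90 = 0.12589
α₁ = 1/(1 + 0.0052481 + 0.12589) = 1/1.1311 = 0.8841; α₂ = α₁·K2/[H⁺] = 0.1113
α₁ + 2α₂ = 1.1067
CA = 1.1067 × 2.18 = 2.41 mmol/kg

CA = 2.41 mmol/kg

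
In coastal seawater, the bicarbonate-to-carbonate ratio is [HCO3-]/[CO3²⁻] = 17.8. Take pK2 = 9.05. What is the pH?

pH = 7.80

From K2 = [H⁺][CO3²⁻]/[HCO3-]:  pH = pK2 − log₁₀([HCO3-]/[CO3²⁻])
log₁₀(17.8) = +1.250
pH = 9.05 − (+1.250) = 7.80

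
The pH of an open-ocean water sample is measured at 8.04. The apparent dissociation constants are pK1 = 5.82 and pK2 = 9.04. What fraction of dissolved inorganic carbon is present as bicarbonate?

α₁ = 1 / (1 + [H⁺]/K1 + K2/[H⁺]) = 1 / (1 + 10^-2.22 + 10^-1.00)
   = 1 / (1 + 0.0060256 + 0.10000) = 1/1.1060 = 0.9041

α₁ = 0.904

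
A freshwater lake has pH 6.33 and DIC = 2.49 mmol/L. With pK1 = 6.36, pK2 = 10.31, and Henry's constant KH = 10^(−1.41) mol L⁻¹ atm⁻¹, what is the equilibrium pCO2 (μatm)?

α₀ = 1 / (1 + K1/[H⁺] + K1K2/[H⁺]²) = 1 / (1 + 10^-0.03 + 10^-4.01)
   = 1 / (1 + 0.93325 + 9.7724×10^-5) = 1/1.9334 = 0.5172
[CO2*] = α₀ × DIC = 0.5172 × 2.49 = 1.288 mmol/L
pCO2 = [CO2*]/KH = 1.288×10^-3 / 3.890×10^-2 = 3.31×10^4 μatm

pCO2 = 3.31×10^4 μatm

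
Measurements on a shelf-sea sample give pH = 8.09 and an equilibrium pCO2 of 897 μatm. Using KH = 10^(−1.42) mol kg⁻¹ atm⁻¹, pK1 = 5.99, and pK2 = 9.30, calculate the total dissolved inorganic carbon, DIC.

[CO2*] = KH · pCO2 = 10^(−1.42) × 897×10^-6 = 3.410×10^-5 mol/kg
α₀ = 1/(1 + K1/[H⁺] + K1K2/[H⁺]²) = 1/(1 + 10^+2.10 + 10^+0.89) = 0.007426
DIC = [CO2*]/α₀ = 3.410×10^-5 / 0.007426 = 4.59 mmol/kg

DIC = 4.59 mmol/kg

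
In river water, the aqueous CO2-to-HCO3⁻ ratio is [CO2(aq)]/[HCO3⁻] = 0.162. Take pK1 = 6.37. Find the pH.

From K1 = [H⁺][HCO3⁻]/[CO2(aq)]:  pH = pK1 − log₁₀([CO2(aq)]/[HCO3⁻])
log₁₀(0.162) = -0.790
pH = 6.37 − (-0.790) = 7.16

pH = 7.16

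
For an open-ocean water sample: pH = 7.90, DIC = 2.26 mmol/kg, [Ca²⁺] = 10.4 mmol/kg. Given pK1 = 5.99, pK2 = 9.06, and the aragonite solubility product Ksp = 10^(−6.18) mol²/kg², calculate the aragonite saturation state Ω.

α₂ = 1 / (1 + [H⁺]/K2 + [H⁺]²/(K1K2)) = 1 / (1 + 10^+1.16 + 10^-0.75)
   = 1 / (1 + 14.454 + 0.17783) = 1/15.632 = 0.06397
[CO3²⁻] = α₂ × DIC = 0.06397 × 2.26 = 0.1446 mmol/kg
Ksp = 10^(−6.18) = 6.607×10^-7
Ω = [Ca²⁺][CO3²⁻]/Ksp = (10.4×10^-3)(1.446×10^-4) / 6.607×10^-7 = 2.28

Ω = 2.28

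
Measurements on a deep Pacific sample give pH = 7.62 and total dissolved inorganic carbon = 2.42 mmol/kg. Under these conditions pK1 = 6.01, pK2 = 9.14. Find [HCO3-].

α₁ = 1 / (1 + [H⁺]/K1 + K2/[H⁺]) = 1 / (1 + 10^-1.61 + 10^-1.52)
   = 1 / (1 + 0.024547 + 0.030200) = 1/1.0547 = 0.9481
[HCO3⁻] = α₁ × DIC = 0.9481 × 2.42 = 2.29 mmol/kg

[HCO3⁻] = 2.29 mmol/kg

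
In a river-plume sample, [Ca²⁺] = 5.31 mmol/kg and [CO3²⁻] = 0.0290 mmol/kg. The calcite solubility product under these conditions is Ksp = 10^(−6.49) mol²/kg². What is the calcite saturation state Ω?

Ω = 0.476

Ksp = 10^(−6.49) = 3.236×10^-7
Ω = [Ca²⁺][CO3²⁻]/Ksp = (5.31×10^-3)(0.0290×10^-3) / 3.236×10^-7 = 0.476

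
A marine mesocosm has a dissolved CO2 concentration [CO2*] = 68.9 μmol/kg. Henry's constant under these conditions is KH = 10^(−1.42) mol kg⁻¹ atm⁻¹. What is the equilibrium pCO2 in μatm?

KH = 10^(−1.42) = 3.802×10^-2 mol kg⁻¹ atm⁻¹
pCO2 = [CO2*]/KH = 68.9×10^-6 / 3.802×10^-2 = 1.81×10^-3 atm = 1810 μatm

pCO2 = 1810 μatm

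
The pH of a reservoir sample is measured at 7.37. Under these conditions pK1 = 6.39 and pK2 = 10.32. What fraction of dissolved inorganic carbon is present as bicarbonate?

α₁ = 0.904

α₁ = 1 / (1 + [H⁺]/K1 + K2/[H⁺]) = 1 / (1 + 10^-0.98 + 10^-2.95)
   = 1 / (1 + 0.10471 + 0.0011220) = 1/1.1058 = 0.9043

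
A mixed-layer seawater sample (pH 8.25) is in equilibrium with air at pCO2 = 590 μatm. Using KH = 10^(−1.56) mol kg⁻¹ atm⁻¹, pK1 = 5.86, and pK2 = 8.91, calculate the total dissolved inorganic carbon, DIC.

DIC = 4.88 mmol/kg

[CO2*] = KH · pCO2 = 10^(−1.56) × 590×10^-6 = 1.625×10^-5 mol/kg
α₀ = 1/(1 + K1/[H⁺] + K1K2/[H⁺]²) = 1/(1 + 10^+2.39 + 10^+1.73) = 0.003331
DIC = [CO2*]/α₀ = 1.625×10^-5 / 0.003331 = 4.88 mmol/kg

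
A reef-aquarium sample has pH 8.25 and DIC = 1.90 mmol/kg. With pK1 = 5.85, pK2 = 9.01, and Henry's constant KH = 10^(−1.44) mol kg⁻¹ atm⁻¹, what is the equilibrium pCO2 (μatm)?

pCO2 = 177 μatm

α₀ = 1 / (1 + K1/[H⁺] + K1K2/[H⁺]²) = 1 / (1 + 10^+2.40 + 10^+1.64)
   = 1 / (1 + 251.19 + 43.652) = 1/295.84 = 0.003380
[CO2*] = α₀ × DIC = 0.003380 × 1.90 = 0.006422 mmol/kg = 6.422 μmol/kg
pCO2 = [CO2*]/KH = 6.422×10^-6 / 3.631×10^-2 = 177 μatm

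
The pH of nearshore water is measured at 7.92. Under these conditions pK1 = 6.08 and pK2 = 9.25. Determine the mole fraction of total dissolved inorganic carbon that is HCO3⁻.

α₁ = 1 / (1 + [H⁺]/K1 + K2/[H⁺]) = 1 / (1 + 10^-1.84 + 10^-1.33)
   = 1 / (1 + 0.014454 + 0.046774) = 1/1.0612 = 0.9423

α₁ = 0.942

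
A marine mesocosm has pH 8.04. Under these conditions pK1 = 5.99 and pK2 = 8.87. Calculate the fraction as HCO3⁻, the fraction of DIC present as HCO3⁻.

α₁ = 0.864

α₁ = 1 / (1 + [H⁺]/K1 + K2/[H⁺]) = 1 / (1 + 10^-2.05 + 10^-0.83)
   = 1 / (1 + 0.0089125 + 0.14791) = 1/1.1568 = 0.8644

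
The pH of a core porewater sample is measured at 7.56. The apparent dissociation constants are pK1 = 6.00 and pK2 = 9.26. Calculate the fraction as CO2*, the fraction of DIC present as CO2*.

α₀ = 0.0263

α₀ = 1 / (1 + K1/[H⁺] + K1K2/[H⁺]²) = 1 / (1 + 10^+1.56 + 10^-0.14)
   = 1 / (1 + 36.308 + 0.72444) = 1/38.032 = 0.02629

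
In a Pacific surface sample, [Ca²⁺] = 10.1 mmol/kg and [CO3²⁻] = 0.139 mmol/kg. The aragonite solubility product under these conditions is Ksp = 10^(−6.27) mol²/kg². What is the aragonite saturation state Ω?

Ksp = 10^(−6.27) = 5.370×10^-7
Ω = [Ca²⁺][CO3²⁻]/Ksp = (10.1×10^-3)(0.139×10^-3) / 5.370×10^-7 = 2.61

Ω = 2.61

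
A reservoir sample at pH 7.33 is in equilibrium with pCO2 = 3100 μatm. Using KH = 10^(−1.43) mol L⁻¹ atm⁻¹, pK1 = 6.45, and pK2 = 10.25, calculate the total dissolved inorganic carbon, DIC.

[CO2*] = KH · pCO2 = 10^(−1.43) × 3100×10^-6 = 1.152×10^-4 mol/L
α₀ = 1/(1 + K1/[H⁺] + K1K2/[H⁺]²) = 1/(1 + 10^+0.88 + 10^-2.04) = 0.1163
DIC = [CO2*]/α₀ = 1.152×10^-4 / 0.1163 = 0.990 mmol/L

DIC = 0.990 mmol/L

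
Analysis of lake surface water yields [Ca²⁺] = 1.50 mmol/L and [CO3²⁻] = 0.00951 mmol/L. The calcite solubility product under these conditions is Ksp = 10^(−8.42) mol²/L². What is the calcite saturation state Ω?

Ω = 3.75

Ksp = 10^(−8.42) = 3.802×10^-9
Ω = [Ca²⁺][CO3²⁻]/Ksp = (1.50×10^-3)(0.00951×10^-3) / 3.802×10^-9 = 3.75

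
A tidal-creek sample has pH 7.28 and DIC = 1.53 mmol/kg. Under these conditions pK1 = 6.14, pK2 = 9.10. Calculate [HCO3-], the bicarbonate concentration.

α₁ = 1 / (1 + [H⁺]/K1 + K2/[H⁺]) = 1 / (1 + 10^-1.14 + 10^-1.82)
   = 1 / (1 + 0.072444 + 0.015136) = 1/1.0876 = 0.9195
[HCO3⁻] = α₁ × DIC = 0.9195 × 1.53 = 1.41 mmol/kg

[HCO3⁻] = 1.41 mmol/kg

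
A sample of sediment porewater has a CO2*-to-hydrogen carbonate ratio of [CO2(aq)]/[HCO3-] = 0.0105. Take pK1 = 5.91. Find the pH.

pH = 7.89

From K1 = [H⁺][HCO3-]/[CO2(aq)]:  pH = pK1 − log₁₀([CO2(aq)]/[HCO3-])
log₁₀(0.0105) = -1.979
pH = 5.91 − (-1.979) = 7.89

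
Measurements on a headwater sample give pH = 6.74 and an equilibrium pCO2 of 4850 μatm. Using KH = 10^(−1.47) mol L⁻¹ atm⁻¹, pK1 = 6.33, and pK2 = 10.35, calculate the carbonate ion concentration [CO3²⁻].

[CO3²⁻] = 0.104 μmol/L

[CO2*] = KH · pCO2 = 10^(−1.47) × 4850×10^-6 = 1.643×10^-4 mol/L
α₀ = 1/(1 + K1/[H⁺] + K1K2/[H⁺]²) = 1/(1 + 10^+0.41 + 10^-3.20) = 0.2800
DIC = [CO2*]/α₀ = 1.643×10^-4 / 0.2800 = 0.5869 mmol/L
[CO3²⁻] = α₂·DIC; α₂ = 0.0001767, so [CO3²⁻] = 0.0001767 × 0.5869 = 0.000104 mmol/L = 0.104 μmol/L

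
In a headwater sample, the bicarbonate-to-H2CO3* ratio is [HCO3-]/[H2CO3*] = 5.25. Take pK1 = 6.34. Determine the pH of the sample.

pH = 7.06

From K1 = [H⁺][HCO3-]/[H2CO3*]:  pH = pK1 + log₁₀([HCO3-]/[H2CO3*])
log₁₀(5.25) = +0.720
pH = 6.34 + (+0.720) = 7.06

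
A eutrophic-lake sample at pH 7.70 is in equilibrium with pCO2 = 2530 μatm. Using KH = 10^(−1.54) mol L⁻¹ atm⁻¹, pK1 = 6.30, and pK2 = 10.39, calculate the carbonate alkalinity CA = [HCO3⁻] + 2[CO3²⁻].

CA = 1.84 mmol/L

[CO2*] = KH · pCO2 = 10^(−1.54) × 2530×10^-6 = 7.297×10^-5 mol/L
α₀ = 1/(1 + K1/[H⁺] + K1K2/[H⁺]²) = 1/(1 + 10^+1.40 + 10^-1.29) = 0.03821
DIC = [CO2*]/α₀ = 7.297×10^-5 / 0.03821 = 1.910 mmol/L
CA = (α₁ + 2α₂)·DIC = (0.9598 + 2×0.001960) × 1.910 = 1.84 mmol/L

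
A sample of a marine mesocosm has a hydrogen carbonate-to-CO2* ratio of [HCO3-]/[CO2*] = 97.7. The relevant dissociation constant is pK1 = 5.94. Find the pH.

pH = 7.93

From K1 = [H⁺][HCO3-]/[CO2*]:  pH = pK1 + log₁₀([HCO3-]/[CO2*])
log₁₀(97.7) = +1.990
pH = 5.94 + (+1.990) = 7.93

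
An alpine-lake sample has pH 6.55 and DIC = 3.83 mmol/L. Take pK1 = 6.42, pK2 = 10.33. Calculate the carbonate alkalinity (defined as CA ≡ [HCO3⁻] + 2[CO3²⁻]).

CA = [HCO3⁻] + 2[CO3²⁻] = (α₁ + 2α₂)·DIC
At pH 6.55: [H⁺]/K1 = 10^-0.13 = 0.74131, K2/[H⁺] = 10^-3.78 = 0.00016596
α₁ = 1/(1 + 0.74131 + 0.00016596) = 1/1.7415 = 0.5742; α₂ = α₁·K2/[H⁺] = 9.530×10^-5
α₁ + 2α₂ = 0.5744
CA = 0.5744 × 3.83 = 2.20 mmol/L

CA = 2.20 mmol/L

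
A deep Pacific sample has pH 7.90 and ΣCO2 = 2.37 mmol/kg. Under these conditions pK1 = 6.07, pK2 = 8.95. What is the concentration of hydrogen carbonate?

[HCO3⁻] = 2.15 mmol/kg

α₁ = 1 / (1 + [H⁺]/K1 + K2/[H⁺]) = 1 / (1 + 10^-1.83 + 10^-1.05)
   = 1 / (1 + 0.014791 + 0.089125) = 1/1.1039 = 0.9059
[HCO3⁻] = α₁ × DIC = 0.9059 × 2.37 = 2.15 mmol/kg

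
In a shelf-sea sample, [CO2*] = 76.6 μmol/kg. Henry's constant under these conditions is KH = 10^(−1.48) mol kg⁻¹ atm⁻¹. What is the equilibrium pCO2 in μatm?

KH = 10^(−1.48) = 3.311×10^-2 mol kg⁻¹ atm⁻¹
pCO2 = [CO2*]/KH = 76.6×10^-6 / 3.311×10^-2 = 2.31×10^-3 atm = 2310 μatm

pCO2 = 2310 μatm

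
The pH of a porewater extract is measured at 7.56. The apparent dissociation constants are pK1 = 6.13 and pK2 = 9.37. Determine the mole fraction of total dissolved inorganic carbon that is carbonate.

α₂ = 1 / (1 + [H⁺]/K2 + [H⁺]²/(K1K2)) = 1 / (1 + 10^+1.81 + 10^+0.38)
   = 1 / (1 + 64.565 + 2.3988) = 1/67.964 = 0.01471

α₂ = 0.0147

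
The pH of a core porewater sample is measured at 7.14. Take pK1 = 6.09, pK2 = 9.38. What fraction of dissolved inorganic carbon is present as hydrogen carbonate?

α₁ = 0.913

α₁ = 1 / (1 + [H⁺]/K1 + K2/[H⁺]) = 1 / (1 + 10^-1.05 + 10^-2.24)
   = 1 / (1 + 0.089125 + 0.0057544) = 1/1.0949 = 0.9133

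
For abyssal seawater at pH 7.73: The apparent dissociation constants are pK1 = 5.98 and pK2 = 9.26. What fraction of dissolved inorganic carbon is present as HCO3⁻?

α₁ = 0.955

α₁ = 1 / (1 + [H⁺]/K1 + K2/[H⁺]) = 1 / (1 + 10^-1.75 + 10^-1.53)
   = 1 / (1 + 0.017783 + 0.029512) = 1/1.0473 = 0.9548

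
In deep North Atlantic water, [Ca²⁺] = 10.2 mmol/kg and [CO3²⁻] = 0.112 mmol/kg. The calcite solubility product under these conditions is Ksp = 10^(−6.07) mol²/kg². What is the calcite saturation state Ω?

Ω = 1.34

Ksp = 10^(−6.07) = 8.511×10^-7
Ω = [Ca²⁺][CO3²⁻]/Ksp = (10.2×10^-3)(0.112×10^-3) / 8.511×10^-7 = 1.34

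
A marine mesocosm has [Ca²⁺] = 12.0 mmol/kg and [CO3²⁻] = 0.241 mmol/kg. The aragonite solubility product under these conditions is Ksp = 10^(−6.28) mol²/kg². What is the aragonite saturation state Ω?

Ω = 5.51

Ksp = 10^(−6.28) = 5.248×10^-7
Ω = [Ca²⁺][CO3²⁻]/Ksp = (12.0×10^-3)(0.241×10^-3) / 5.248×10^-7 = 5.51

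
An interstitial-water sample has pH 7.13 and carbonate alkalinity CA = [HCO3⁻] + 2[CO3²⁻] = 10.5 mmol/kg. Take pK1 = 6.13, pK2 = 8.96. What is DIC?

CA = [HCO3⁻] + 2[CO3²⁻] = (α₁ + 2α₂)·DIC
At pH 7.13: [H⁺]/K1 = 10^-1.00 = 0.10000, K2/[H⁺] = 10^-1.83 = 0.014791
α₁ = 1/(1 + 0.10000 + 0.014791) = 1/1.1148 = 0.8970; α₂ = α₁·K2/[H⁺] = 0.01327
α₁ + 2α₂ = 0.9236
DIC = CA / (α₁ + 2α₂) = 10.5 / 0.9236 = 11.4 mmol/kg

DIC = 11.4 mmol/kg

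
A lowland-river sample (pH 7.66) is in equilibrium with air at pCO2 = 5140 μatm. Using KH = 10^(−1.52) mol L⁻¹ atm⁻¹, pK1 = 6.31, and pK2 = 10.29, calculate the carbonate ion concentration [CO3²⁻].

[CO2*] = KH · pCO2 = 10^(−1.52) × 5140×10^-6 = 1.552×10^-4 mol/L
α₀ = 1/(1 + K1/[H⁺] + K1K2/[H⁺]²) = 1/(1 + 10^+1.35 + 10^-1.28) = 0.04266
DIC = [CO2*]/α₀ = 1.552×10^-4 / 0.04266 = 3.638 mmol/L
[CO3²⁻] = α₂·DIC; α₂ = 0.002239, so [CO3²⁻] = 0.002239 × 3.638 = 0.00815 mmol/L = 8.15 μmol/L

[CO3²⁻] = 8.15 μmol/L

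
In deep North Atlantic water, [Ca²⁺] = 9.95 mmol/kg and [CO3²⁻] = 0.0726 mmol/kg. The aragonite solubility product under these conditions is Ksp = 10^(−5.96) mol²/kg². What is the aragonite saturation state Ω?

Ksp = 10^(−5.96) = 1.096×10^-6
Ω = [Ca²⁺][CO3²⁻]/Ksp = (9.95×10^-3)(0.0726×10^-3) / 1.096×10^-6 = 0.659

Ω = 0.659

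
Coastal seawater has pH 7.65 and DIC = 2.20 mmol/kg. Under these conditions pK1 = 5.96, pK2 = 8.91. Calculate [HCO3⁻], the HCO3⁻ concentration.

α₁ = 1 / (1 + [H⁺]/K1 + K2/[H⁺]) = 1 / (1 + 10^-1.69 + 10^-1.26)
   = 1 / (1 + 0.020417 + 0.054954) = 1/1.0754 = 0.9299
[HCO3⁻] = α₁ × DIC = 0.9299 × 2.20 = 2.05 mmol/kg

[HCO3⁻] = 2.05 mmol/kg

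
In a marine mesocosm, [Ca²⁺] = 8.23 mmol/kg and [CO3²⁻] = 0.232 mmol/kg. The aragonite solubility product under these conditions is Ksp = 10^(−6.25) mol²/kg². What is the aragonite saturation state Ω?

Ksp = 10^(−6.25) = 5.623×10^-7
Ω = [Ca²⁺][CO3²⁻]/Ksp = (8.23×10^-3)(0.232×10^-3) / 5.623×10^-7 = 3.40

Ω = 3.40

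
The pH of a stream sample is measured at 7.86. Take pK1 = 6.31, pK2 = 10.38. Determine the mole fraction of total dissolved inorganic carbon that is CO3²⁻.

α₂ = 0.00293

α₂ = 1 / (1 + [H⁺]/K2 + [H⁺]²/(K1K2)) = 1 / (1 + 10^+2.52 + 10^+0.97)
   = 1 / (1 + 331.13 + 9.3325) = 1/341.46 = 0.002929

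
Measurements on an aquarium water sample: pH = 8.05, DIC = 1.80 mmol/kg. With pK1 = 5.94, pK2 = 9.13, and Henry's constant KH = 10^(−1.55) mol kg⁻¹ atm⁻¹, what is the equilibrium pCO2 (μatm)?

α₀ = 1 / (1 + K1/[H⁺] + K1K2/[H⁺]²) = 1 / (1 + 10^+2.11 + 10^+1.03)
   = 1 / (1 + 128.82 + 10.715) = 1/140.54 = 0.007115
[CO2*] = α₀ × DIC = 0.007115 × 1.80 = 0.01281 mmol/kg = 12.81 μmol/kg
pCO2 = [CO2*]/KH = 1.281×10^-5 / 2.818×10^-2 = 454 μatm

pCO2 = 454 μatm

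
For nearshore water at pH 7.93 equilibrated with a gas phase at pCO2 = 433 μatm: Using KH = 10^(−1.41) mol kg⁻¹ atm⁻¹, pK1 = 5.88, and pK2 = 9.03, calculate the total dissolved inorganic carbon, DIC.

DIC = 2.06 mmol/kg

[CO2*] = KH · pCO2 = 10^(−1.41) × 433×10^-6 = 1.685×10^-5 mol/kg
α₀ = 1/(1 + K1/[H⁺] + K1K2/[H⁺]²) = 1/(1 + 10^+2.05 + 10^+0.95) = 0.008189
DIC = [CO2*]/α₀ = 1.685×10^-5 / 0.008189 = 2.06 mmol/kg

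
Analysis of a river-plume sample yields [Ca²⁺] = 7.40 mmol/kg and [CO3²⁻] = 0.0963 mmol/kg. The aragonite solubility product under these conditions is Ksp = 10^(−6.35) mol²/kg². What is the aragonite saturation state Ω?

Ksp = 10^(−6.35) = 4.467×10^-7
Ω = [Ca²⁺][CO3²⁻]/Ksp = (7.40×10^-3)(0.0963×10^-3) / 4.467×10^-7 = 1.60

Ω = 1.60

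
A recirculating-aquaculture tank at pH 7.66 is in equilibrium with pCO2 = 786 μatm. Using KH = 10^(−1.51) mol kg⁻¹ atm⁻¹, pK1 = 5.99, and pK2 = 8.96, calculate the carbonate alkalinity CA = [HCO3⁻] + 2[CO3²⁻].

CA = 1.25 mmol/kg

[CO2*] = KH · pCO2 = 10^(−1.51) × 786×10^-6 = 2.429×10^-5 mol/kg
α₀ = 1/(1 + K1/[H⁺] + K1K2/[H⁺]²) = 1/(1 + 10^+1.67 + 10^+0.37) = 0.01995
DIC = [CO2*]/α₀ = 2.429×10^-5 / 0.01995 = 1.217 mmol/kg
CA = (α₁ + 2α₂)·DIC = (0.9333 + 2×0.04677) × 1.217 = 1.25 mmol/kg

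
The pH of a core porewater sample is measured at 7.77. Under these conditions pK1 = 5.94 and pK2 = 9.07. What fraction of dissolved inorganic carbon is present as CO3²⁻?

α₂ = 1 / (1 + [H⁺]/K2 + [H⁺]²/(K1K2)) = 1 / (1 + 10^+1.30 + 10^-0.53)
   = 1 / (1 + 19.953 + 0.29512) = 1/21.248 = 0.04706

α₂ = 0.0471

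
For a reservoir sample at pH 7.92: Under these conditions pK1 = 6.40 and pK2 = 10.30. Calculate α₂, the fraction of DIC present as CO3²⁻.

α₂ = 0.00403

α₂ = 1 / (1 + [H⁺]/K2 + [H⁺]²/(K1K2)) = 1 / (1 + 10^+2.38 + 10^+0.86)
   = 1 / (1 + 239.88 + 7.2444) = 1/248.13 = 0.004030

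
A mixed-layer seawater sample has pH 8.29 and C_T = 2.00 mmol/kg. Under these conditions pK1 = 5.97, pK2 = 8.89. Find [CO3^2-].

α₂ = 1 / (1 + [H⁺]/K2 + [H⁺]²/(K1K2)) = 1 / (1 + 10^+0.60 + 10^-1.72)
   = 1 / (1 + 3.9811 + 0.019055) = 1/5.0001 = 0.2000
[CO3²⁻] = α₂ × DIC = 0.2000 × 2.00 = 0.400 mmol/kg

[CO3²⁻] = 0.400 mmol/kg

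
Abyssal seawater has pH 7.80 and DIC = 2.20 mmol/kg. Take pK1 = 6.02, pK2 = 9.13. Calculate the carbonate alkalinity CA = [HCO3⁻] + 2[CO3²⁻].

CA = 2.26 mmol/kg

CA = [HCO3⁻] + 2[CO3²⁻] = (α₁ + 2α₂)·DIC
At pH 7.80: [H⁺]/K1 = 10^-1.78 = 0.016596, K2/[H⁺] = 10^-1.33 = 0.046774
α₁ = 1/(1 + 0.016596 + 0.046774) = 1/1.0634 = 0.9404; α₂ = α₁·K2/[H⁺] = 0.04399
α₁ + 2α₂ = 1.0284
CA = 1.0284 × 2.20 = 2.26 mmol/kg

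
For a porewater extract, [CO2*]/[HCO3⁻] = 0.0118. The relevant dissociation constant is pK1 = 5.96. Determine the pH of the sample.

From K1 = [H⁺][HCO3⁻]/[CO2*]:  pH = pK1 − log₁₀([CO2*]/[HCO3⁻])
log₁₀(0.0118) = -1.928
pH = 5.96 − (-1.928) = 7.89

pH = 7.89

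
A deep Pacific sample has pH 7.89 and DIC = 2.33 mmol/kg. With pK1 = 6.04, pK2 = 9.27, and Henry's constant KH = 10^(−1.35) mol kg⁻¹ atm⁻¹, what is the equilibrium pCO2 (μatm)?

α₀ = 1 / (1 + K1/[H⁺] + K1K2/[H⁺]²) = 1 / (1 + 10^+1.85 + 10^+0.47)
   = 1 / (1 + 70.795 + 2.9512) = 1/74.746 = 0.01338
[CO2*] = α₀ × DIC = 0.01338 × 2.33 = 0.03117 mmol/kg
pCO2 = [CO2*]/KH = 3.117×10^-5 / 4.467×10^-2 = 698 μatm

pCO2 = 698 μatm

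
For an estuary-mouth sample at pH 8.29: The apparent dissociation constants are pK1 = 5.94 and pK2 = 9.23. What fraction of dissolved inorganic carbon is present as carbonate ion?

α₂ = 0.103

α₂ = 1 / (1 + [H⁺]/K2 + [H⁺]²/(K1K2)) = 1 / (1 + 10^+0.94 + 10^-1.41)
   = 1 / (1 + 8.7096 + 0.038905) = 1/9.7485 = 0.1026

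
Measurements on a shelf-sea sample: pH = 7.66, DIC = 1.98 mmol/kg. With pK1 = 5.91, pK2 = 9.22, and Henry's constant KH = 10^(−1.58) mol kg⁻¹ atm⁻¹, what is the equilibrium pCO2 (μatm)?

α₀ = 1 / (1 + K1/[H⁺] + K1K2/[H⁺]²) = 1 / (1 + 10^+1.75 + 10^+0.19)
   = 1 / (1 + 56.234 + 1.5488) = 1/58.783 = 0.01701
[CO2*] = α₀ × DIC = 0.01701 × 1.98 = 0.03368 mmol/kg
pCO2 = [CO2*]/KH = 3.368×10^-5 / 2.630×10^-2 = 1280 μatm

pCO2 = 1280 μatm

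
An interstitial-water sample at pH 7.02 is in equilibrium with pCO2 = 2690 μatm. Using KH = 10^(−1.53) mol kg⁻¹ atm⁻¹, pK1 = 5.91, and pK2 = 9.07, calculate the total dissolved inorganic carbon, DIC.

[CO2*] = KH · pCO2 = 10^(−1.53) × 2690×10^-6 = 7.939×10^-5 mol/kg
α₀ = 1/(1 + K1/[H⁺] + K1K2/[H⁺]²) = 1/(1 + 10^+1.11 + 10^-0.94) = 0.07144
DIC = [CO2*]/α₀ = 7.939×10^-5 / 0.07144 = 1.11 mmol/kg

DIC = 1.11 mmol/kg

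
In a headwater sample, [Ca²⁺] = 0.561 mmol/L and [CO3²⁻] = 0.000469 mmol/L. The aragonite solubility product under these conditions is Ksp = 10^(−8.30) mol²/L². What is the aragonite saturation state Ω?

Ksp = 10^(−8.30) = 5.012×10^-9
Ω = [Ca²⁺][CO3²⁻]/Ksp = (0.561×10^-3)(0.000469×10^-3) / 5.012×10^-9 = 0.0525

Ω = 0.0525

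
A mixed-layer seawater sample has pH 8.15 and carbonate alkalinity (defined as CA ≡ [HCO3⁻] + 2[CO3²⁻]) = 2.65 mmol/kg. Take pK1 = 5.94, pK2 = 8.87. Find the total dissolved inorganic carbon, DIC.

CA = [HCO3⁻] + 2[CO3²⁻] = (α₁ + 2α₂)·DIC
At pH 8.15: [H⁺]/K1 = 10^-2.21 = 0.0061660, K2/[H⁺] = 10^-0.72 = 0.19055
α₁ = 1/(1 + 0.0061660 + 0.19055) = 1/1.1967 = 0.8356; α₂ = α₁·K2/[H⁺] = 0.1592
α₁ + 2α₂ = 1.1541
DIC = CA / (α₁ + 2α₂) = 2.65 / 1.1541 = 2.30 mmol/kg

DIC = 2.30 mmol/kg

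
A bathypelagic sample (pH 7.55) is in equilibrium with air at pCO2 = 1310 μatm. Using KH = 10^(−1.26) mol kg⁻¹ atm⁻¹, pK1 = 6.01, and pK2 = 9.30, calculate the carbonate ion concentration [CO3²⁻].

[CO2*] = KH · pCO2 = 10^(−1.26) × 1310×10^-6 = 7.199×10^-5 mol/kg
α₀ = 1/(1 + K1/[H⁺] + K1K2/[H⁺]²) = 1/(1 + 10^+1.54 + 10^-0.21) = 0.02756
DIC = [CO2*]/α₀ = 7.199×10^-5 / 0.02756 = 2.613 mmol/kg
[CO3²⁻] = α₂·DIC; α₂ = 0.01699, so [CO3²⁻] = 0.01699 × 2.613 = 0.0444 mmol/kg

[CO3²⁻] = 0.0444 mmol/kg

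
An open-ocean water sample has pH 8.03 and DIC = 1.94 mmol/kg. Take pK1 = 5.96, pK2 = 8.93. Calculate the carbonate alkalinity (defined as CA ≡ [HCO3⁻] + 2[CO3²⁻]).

CA = [HCO3⁻] + 2[CO3²⁻] = (α₁ + 2α₂)·DIC
At pH 8.03: [H⁺]/K1 = 10^-2.07 = 0.0085114, K2/[H⁺] = 10^-0.90 = 0.12589
α₁ = 1/(1 + 0.0085114 + 0.12589) = 1/1.1344 = 0.8815; α₂ = α₁·K2/[H⁺] = 0.1110
α₁ + 2α₂ = 1.1035
CA = 1.1035 × 1.94 = 2.14 mmol/kg

CA = 2.14 mmol/kg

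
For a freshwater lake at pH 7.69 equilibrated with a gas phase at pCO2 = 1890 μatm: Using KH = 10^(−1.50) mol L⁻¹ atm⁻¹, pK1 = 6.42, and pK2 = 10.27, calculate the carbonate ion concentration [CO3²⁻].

[CO3²⁻] = 2.93 μmol/L

[CO2*] = KH · pCO2 = 10^(−1.50) × 1890×10^-6 = 5.977×10^-5 mol/L
α₀ = 1/(1 + K1/[H⁺] + K1K2/[H⁺]²) = 1/(1 + 10^+1.27 + 10^-1.31) = 0.05084
DIC = [CO2*]/α₀ = 5.977×10^-5 / 0.05084 = 1.176 mmol/L
[CO3²⁻] = α₂·DIC; α₂ = 0.002490, so [CO3²⁻] = 0.002490 × 1.176 = 0.00293 mmol/L = 2.93 μmol/L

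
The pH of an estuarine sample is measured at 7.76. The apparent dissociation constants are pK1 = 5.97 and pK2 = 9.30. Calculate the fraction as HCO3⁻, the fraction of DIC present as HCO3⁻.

α₁ = 0.957

α₁ = 1 / (1 + [H⁺]/K1 + K2/[H⁺]) = 1 / (1 + 10^-1.79 + 10^-1.54)
   = 1 / (1 + 0.016218 + 0.028840) = 1/1.0451 = 0.9569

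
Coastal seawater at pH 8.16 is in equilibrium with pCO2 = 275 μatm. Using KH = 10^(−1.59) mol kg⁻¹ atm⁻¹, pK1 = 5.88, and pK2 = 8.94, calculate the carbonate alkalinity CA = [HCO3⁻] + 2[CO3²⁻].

CA = 1.79 mmol/kg

[CO2*] = KH · pCO2 = 10^(−1.59) × 275×10^-6 = 7.069×10^-6 mol/kg
α₀ = 1/(1 + K1/[H⁺] + K1K2/[H⁺]²) = 1/(1 + 10^+2.28 + 10^+1.50) = 0.004481
DIC = [CO2*]/α₀ = 7.069×10^-6 / 0.004481 = 1.577 mmol/kg
CA = (α₁ + 2α₂)·DIC = (0.8538 + 2×0.1417) × 1.577 = 1.79 mmol/kg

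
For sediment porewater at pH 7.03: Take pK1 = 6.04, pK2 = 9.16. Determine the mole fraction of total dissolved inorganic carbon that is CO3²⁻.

α₂ = 1 / (1 + [H⁺]/K2 + [H⁺]²/(K1K2)) = 1 / (1 + 10^+2.13 + 10^+1.14)
   = 1 / (1 + 134.90 + 13.804) = 1/149.70 = 0.006680

α₂ = 0.00668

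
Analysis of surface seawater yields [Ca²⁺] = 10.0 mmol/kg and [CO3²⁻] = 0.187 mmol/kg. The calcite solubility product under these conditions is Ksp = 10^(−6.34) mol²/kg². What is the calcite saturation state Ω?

Ksp = 10^(−6.34) = 4.571×10^-7
Ω = [Ca²⁺][CO3²⁻]/Ksp = (10.0×10^-3)(0.187×10^-3) / 4.571×10^-7 = 4.09

Ω = 4.09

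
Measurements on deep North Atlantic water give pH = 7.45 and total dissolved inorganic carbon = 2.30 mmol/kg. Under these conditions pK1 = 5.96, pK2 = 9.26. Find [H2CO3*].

[CO2*] = 0.0710 mmol/kg

α₀ = 1 / (1 + K1/[H⁺] + K1K2/[H⁺]²) = 1 / (1 + 10^+1.49 + 10^-0.32)
   = 1 / (1 + 30.903 + 0.47863) = 1/32.382 = 0.03088
[CO2*] = α₀ × DIC = 0.03088 × 2.30 = 0.0710 mmol/kg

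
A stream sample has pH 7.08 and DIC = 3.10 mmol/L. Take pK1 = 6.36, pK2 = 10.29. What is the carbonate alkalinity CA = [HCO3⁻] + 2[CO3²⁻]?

CA = [HCO3⁻] + 2[CO3²⁻] = (α₁ + 2α₂)·DIC
At pH 7.08: [H⁺]/K1 = 10^-0.72 = 0.19055, K2/[H⁺] = 10^-3.21 = 0.00061660
α₁ = 1/(1 + 0.19055 + 0.00061660) = 1/1.1912 = 0.8395; α₂ = α₁·K2/[H⁺] = 0.0005176
α₁ + 2α₂ = 0.8406
CA = 0.8406 × 3.10 = 2.61 mmol/L

CA = 2.61 mmol/L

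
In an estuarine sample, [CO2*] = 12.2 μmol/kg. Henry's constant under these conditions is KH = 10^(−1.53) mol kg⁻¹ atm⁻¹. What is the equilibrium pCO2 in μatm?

KH = 10^(−1.53) = 2.951×10^-2 mol kg⁻¹ atm⁻¹
pCO2 = [CO2*]/KH = 12.2×10^-6 / 2.951×10^-2 = 4.13×10^-4 atm = 413 μatm

pCO2 = 413 μatm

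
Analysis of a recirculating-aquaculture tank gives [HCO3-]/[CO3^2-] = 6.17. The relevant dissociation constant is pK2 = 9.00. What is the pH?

From K2 = [H⁺][CO3^2-]/[HCO3-]:  pH = pK2 − log₁₀([HCO3-]/[CO3^2-])
log₁₀(6.17) = +0.790
pH = 9.00 − (+0.790) = 8.21

pH = 8.21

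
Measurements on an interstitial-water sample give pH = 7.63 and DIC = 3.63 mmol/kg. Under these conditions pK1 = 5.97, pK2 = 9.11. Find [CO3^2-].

[CO3²⁻] = 0.114 mmol/kg

α₂ = 1 / (1 + [H⁺]/K2 + [H⁺]²/(K1K2)) = 1 / (1 + 10^+1.48 + 10^-0.18)
   = 1 / (1 + 30.200 + 0.66069) = 1/31.860 = 0.03139
[CO3²⁻] = α₂ × DIC = 0.03139 × 3.63 = 0.114 mmol/kg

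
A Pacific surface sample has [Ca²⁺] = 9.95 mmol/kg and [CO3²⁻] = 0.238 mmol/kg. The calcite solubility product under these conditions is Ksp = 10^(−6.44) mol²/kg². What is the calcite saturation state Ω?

Ω = 6.52

Ksp = 10^(−6.44) = 3.631×10^-7
Ω = [Ca²⁺][CO3²⁻]/Ksp = (9.95×10^-3)(0.238×10^-3) / 3.631×10^-7 = 6.52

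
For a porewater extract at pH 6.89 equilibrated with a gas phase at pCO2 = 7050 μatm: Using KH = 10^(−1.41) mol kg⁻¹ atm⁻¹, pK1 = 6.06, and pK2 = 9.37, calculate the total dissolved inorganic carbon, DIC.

[CO2*] = KH · pCO2 = 10^(−1.41) × 7050×10^-6 = 2.743×10^-4 mol/kg
α₀ = 1/(1 + K1/[H⁺] + K1K2/[H⁺]²) = 1/(1 + 10^+0.83 + 10^-1.65) = 0.1285
DIC = [CO2*]/α₀ = 2.743×10^-4 / 0.1285 = 2.13 mmol/kg

DIC = 2.13 mmol/kg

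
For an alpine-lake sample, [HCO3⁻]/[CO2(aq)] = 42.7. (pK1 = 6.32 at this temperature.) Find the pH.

pH = 7.95

From K1 = [H⁺][HCO3⁻]/[CO2(aq)]:  pH = pK1 + log₁₀([HCO3⁻]/[CO2(aq)])
log₁₀(42.7) = +1.630
pH = 6.32 + (+1.630) = 7.95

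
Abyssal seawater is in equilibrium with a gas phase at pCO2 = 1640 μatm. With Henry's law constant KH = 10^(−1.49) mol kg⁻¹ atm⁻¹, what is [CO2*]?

[CO2*] = 53.1 μmol/kg

KH = 10^(−1.49) = 3.236×10^-2 mol kg⁻¹ atm⁻¹
[CO2*] = KH · pCO2 = 3.236×10^-2 × 1640×10^-6 atm = 5.31×10^-5 mol/kg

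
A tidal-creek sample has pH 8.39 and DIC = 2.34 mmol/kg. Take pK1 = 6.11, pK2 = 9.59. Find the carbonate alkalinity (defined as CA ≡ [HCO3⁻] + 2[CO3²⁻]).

CA = [HCO3⁻] + 2[CO3²⁻] = (α₁ + 2α₂)·DIC
At pH 8.39: [H⁺]/K1 = 10^-2.28 = 0.0052481, K2/[H⁺] = 10^-1.20 = 0.063096
α₁ = 1/(1 + 0.0052481 + 0.063096) = 1/1.0683 = 0.9360; α₂ = α₁·K2/[H⁺] = 0.05906
α₁ + 2α₂ = 1.0541
CA = 1.0541 × 2.34 = 2.47 mmol/kg

CA = 2.47 mmol/kg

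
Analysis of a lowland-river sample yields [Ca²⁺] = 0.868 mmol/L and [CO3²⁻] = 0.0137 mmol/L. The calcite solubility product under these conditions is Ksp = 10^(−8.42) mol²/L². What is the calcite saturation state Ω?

Ksp = 10^(−8.42) = 3.802×10^-9
Ω = [Ca²⁺][CO3²⁻]/Ksp = (0.868×10^-3)(0.0137×10^-3) / 3.802×10^-9 = 3.13

Ω = 3.13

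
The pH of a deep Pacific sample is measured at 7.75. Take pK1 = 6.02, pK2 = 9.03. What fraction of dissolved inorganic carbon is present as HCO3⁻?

α₁ = 1 / (1 + [H⁺]/K1 + K2/[H⁺]) = 1 / (1 + 10^-1.73 + 10^-1.28)
   = 1 / (1 + 0.018621 + 0.052481) = 1/1.0711 = 0.9336

α₁ = 0.934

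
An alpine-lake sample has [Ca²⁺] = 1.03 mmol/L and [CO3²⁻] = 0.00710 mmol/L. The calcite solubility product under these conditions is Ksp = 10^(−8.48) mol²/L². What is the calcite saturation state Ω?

Ω = 2.21

Ksp = 10^(−8.48) = 3.311×10^-9
Ω = [Ca²⁺][CO3²⁻]/Ksp = (1.03×10^-3)(0.00710×10^-3) / 3.311×10^-9 = 2.21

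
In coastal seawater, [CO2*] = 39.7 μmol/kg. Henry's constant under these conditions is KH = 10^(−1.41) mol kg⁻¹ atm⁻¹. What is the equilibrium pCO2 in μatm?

pCO2 = 1020 μatm

KH = 10^(−1.41) = 3.890×10^-2 mol kg⁻¹ atm⁻¹
pCO2 = [CO2*]/KH = 39.7×10^-6 / 3.890×10^-2 = 1.02×10^-3 atm = 1020 μatm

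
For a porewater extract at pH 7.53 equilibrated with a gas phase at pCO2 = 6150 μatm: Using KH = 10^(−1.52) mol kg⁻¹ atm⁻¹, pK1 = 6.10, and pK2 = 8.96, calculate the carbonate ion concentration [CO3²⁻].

[CO3²⁻] = 0.186 mmol/kg

[CO2*] = KH · pCO2 = 10^(−1.52) × 6150×10^-6 = 1.857×10^-4 mol/kg
α₀ = 1/(1 + K1/[H⁺] + K1K2/[H⁺]²) = 1/(1 + 10^+1.43 + 10^+0.00) = 0.03458
DIC = [CO2*]/α₀ = 1.857×10^-4 / 0.03458 = 5.370 mmol/kg
[CO3²⁻] = α₂·DIC; α₂ = 0.03458, so [CO3²⁻] = 0.03458 × 5.370 = 0.186 mmol/kg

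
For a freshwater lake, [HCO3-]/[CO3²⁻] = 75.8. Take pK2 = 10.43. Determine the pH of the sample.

pH = 8.55

From K2 = [H⁺][CO3²⁻]/[HCO3-]:  pH = pK2 − log₁₀([HCO3-]/[CO3²⁻])
log₁₀(75.8) = +1.880
pH = 10.43 − (+1.880) = 8.55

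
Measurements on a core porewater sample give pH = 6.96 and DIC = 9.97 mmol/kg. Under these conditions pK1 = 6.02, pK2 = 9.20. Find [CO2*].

α₀ = 1 / (1 + K1/[H⁺] + K1K2/[H⁺]²) = 1 / (1 + 10^+0.94 + 10^-1.30)
   = 1 / (1 + 8.7096 + 0.050119) = 1/9.7598 = 0.1025
[CO2*] = α₀ × DIC = 0.1025 × 9.97 = 1.02 mmol/kg

[CO2*] = 1.02 mmol/kg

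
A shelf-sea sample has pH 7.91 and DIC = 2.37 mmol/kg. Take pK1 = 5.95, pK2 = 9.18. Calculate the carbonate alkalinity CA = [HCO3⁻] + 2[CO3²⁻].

CA = 2.47 mmol/kg

CA = [HCO3⁻] + 2[CO3²⁻] = (α₁ + 2α₂)·DIC
At pH 7.91: [H⁺]/K1 = 10^-1.96 = 0.010965, K2/[H⁺] = 10^-1.27 = 0.053703
α₁ = 1/(1 + 0.010965 + 0.053703) = 1/1.0647 = 0.9393; α₂ = α₁·K2/[H⁺] = 0.05044
α₁ + 2α₂ = 1.0401
CA = 1.0401 × 2.37 = 2.47 mmol/kg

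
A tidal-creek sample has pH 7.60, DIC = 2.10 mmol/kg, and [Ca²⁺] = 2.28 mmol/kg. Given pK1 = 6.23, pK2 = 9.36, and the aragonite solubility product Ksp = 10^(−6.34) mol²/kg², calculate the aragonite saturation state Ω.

Ω = 0.172

α₂ = 1 / (1 + [H⁺]/K2 + [H⁺]²/(K1K2)) = 1 / (1 + 10^+1.76 + 10^+0.39)
   = 1 / (1 + 57.544 + 2.4547) = 1/60.999 = 0.01639
[CO3²⁻] = α₂ × DIC = 0.01639 × 2.10 = 0.03443 mmol/kg
Ksp = 10^(−6.34) = 4.571×10^-7
Ω = [Ca²⁺][CO3²⁻]/Ksp = (2.28×10^-3)(3.443×10^-5) / 4.571×10^-7 = 0.172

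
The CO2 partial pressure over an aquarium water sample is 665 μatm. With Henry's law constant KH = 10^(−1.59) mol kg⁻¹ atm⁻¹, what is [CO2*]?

KH = 10^(−1.59) = 2.570×10^-2 mol kg⁻¹ atm⁻¹
[CO2*] = KH · pCO2 = 2.570×10^-2 × 665×10^-6 atm = 1.71×10^-5 mol/kg

[CO2*] = 17.1 μmol/kg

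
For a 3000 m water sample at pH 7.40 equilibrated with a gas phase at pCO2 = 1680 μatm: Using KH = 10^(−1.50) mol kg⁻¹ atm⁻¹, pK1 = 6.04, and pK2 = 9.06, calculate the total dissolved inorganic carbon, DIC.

DIC = 1.30 mmol/kg

[CO2*] = KH · pCO2 = 10^(−1.50) × 1680×10^-6 = 5.313×10^-5 mol/kg
α₀ = 1/(1 + K1/[H⁺] + K1K2/[H⁺]²) = 1/(1 + 10^+1.36 + 10^-0.30) = 0.04097
DIC = [CO2*]/α₀ = 5.313×10^-5 / 0.04097 = 1.30 mmol/kg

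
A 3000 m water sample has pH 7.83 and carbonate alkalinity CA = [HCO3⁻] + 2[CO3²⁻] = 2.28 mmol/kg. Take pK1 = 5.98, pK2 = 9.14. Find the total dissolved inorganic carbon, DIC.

CA = [HCO3⁻] + 2[CO3²⁻] = (α₁ + 2α₂)·DIC
At pH 7.83: [H⁺]/K1 = 10^-1.85 = 0.014125, K2/[H⁺] = 10^-1.31 = 0.048978
α₁ = 1/(1 + 0.014125 + 0.048978) = 1/1.0631 = 0.9406; α₂ = α₁·K2/[H⁺] = 0.04607
α₁ + 2α₂ = 1.0328
DIC = CA / (α₁ + 2α₂) = 2.28 / 1.0328 = 2.21 mmol/kg

DIC = 2.21 mmol/kg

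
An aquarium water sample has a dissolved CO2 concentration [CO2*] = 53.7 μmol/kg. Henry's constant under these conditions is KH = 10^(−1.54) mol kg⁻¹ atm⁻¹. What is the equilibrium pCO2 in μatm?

pCO2 = 1860 μatm

KH = 10^(−1.54) = 2.884×10^-2 mol kg⁻¹ atm⁻¹
pCO2 = [CO2*]/KH = 53.7×10^-6 / 2.884×10^-2 = 1.86×10^-3 atm = 1860 μatm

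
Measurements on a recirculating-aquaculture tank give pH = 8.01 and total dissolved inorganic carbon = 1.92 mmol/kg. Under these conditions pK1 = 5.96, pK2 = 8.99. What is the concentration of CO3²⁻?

α₂ = 1 / (1 + [H⁺]/K2 + [H⁺]²/(K1K2)) = 1 / (1 + 10^+0.98 + 10^-1.07)
   = 1 / (1 + 9.5499 + 0.085114) = 1/10.635 = 0.09403
[CO3²⁻] = α₂ × DIC = 0.09403 × 1.92 = 0.181 mmol/kg

[CO3²⁻] = 0.181 mmol/kg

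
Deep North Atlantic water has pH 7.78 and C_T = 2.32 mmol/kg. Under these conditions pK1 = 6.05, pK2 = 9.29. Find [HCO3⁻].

α₁ = 1 / (1 + [H⁺]/K1 + K2/[H⁺]) = 1 / (1 + 10^-1.73 + 10^-1.51)
   = 1 / (1 + 0.018621 + 0.030903) = 1/1.0495 = 0.9528
[HCO3⁻] = α₁ × DIC = 0.9528 × 2.32 = 2.21 mmol/kg

[HCO3⁻] = 2.21 mmol/kg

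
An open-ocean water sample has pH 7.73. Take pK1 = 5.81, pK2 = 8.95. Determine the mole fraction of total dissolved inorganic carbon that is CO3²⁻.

α₂ = 1 / (1 + [H⁺]/K2 + [H⁺]²/(K1K2)) = 1 / (1 + 10^+1.22 + 10^-0.70)
   = 1 / (1 + 16.596 + 0.19953) = 1/17.795 = 0.05619

α₂ = 0.0562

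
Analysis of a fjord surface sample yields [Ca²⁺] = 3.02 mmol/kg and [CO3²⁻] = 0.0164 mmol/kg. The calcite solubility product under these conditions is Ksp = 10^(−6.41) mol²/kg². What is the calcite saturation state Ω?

Ω = 0.127

Ksp = 10^(−6.41) = 3.890×10^-7
Ω = [Ca²⁺][CO3²⁻]/Ksp = (3.02×10^-3)(0.0164×10^-3) / 3.890×10^-7 = 0.127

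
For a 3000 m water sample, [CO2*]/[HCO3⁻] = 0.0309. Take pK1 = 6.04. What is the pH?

From K1 = [H⁺][HCO3⁻]/[CO2*]:  pH = pK1 − log₁₀([CO2*]/[HCO3⁻])
log₁₀(0.0309) = -1.510
pH = 6.04 − (-1.510) = 7.55

pH = 7.55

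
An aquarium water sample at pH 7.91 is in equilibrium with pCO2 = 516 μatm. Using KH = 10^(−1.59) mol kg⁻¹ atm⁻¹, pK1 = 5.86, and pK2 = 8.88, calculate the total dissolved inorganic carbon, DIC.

DIC = 1.66 mmol/kg

[CO2*] = KH · pCO2 = 10^(−1.59) × 516×10^-6 = 1.326×10^-5 mol/kg
α₀ = 1/(1 + K1/[H⁺] + K1K2/[H⁺]²) = 1/(1 + 10^+2.05 + 10^+1.08) = 0.007986
DIC = [CO2*]/α₀ = 1.326×10^-5 / 0.007986 = 1.66 mmol/kg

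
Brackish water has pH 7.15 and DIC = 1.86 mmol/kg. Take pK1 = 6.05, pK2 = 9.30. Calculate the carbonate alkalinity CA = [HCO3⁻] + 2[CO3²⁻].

CA = [HCO3⁻] + 2[CO3²⁻] = (α₁ + 2α₂)·DIC
At pH 7.15: [H⁺]/K1 = 10^-1.10 = 0.079433, K2/[H⁺] = 10^-2.15 = 0.0070795
α₁ = 1/(1 + 0.079433 + 0.0070795) = 1/1.0865 = 0.9204; α₂ = α₁·K2/[H⁺] = 0.006516
α₁ + 2α₂ = 0.9334
CA = 0.9334 × 1.86 = 1.74 mmol/kg

CA = 1.74 mmol/kg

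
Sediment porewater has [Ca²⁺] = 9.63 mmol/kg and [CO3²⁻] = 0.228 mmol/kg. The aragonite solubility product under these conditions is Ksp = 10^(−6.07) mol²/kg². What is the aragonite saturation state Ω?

Ω = 2.58

Ksp = 10^(−6.07) = 8.511×10^-7
Ω = [Ca²⁺][CO3²⁻]/Ksp = (9.63×10^-3)(0.228×10^-3) / 8.511×10^-7 = 2.58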